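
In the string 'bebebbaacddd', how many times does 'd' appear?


Scanning 'bebebbaacddd' for 'd':
  Position 9: 'd' -> MATCH (count: 1)
  Position 10: 'd' -> MATCH (count: 2)
  Position 11: 'd' -> MATCH (count: 3)
Total occurrences of 'd': 3

3


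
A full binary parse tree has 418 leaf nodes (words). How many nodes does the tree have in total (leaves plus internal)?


Leaf nodes (terminals): 418
Internal nodes = n - 1 = 418 - 1 = 417
Total = leaves + internal = 418 + 417 = 835

835


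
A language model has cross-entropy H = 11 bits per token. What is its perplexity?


Perplexity formula: PP = 2^H
H = 11
PP = 2^11
PP = 2^11 = 2048

2048


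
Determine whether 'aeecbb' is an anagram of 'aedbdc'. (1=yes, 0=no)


Sort characters of 'aeecbb': 'abbcee'
Sort characters of 'aedbdc': 'abcdde'
Sorted forms differ -> they are NOT anagrams
Result: 0

0


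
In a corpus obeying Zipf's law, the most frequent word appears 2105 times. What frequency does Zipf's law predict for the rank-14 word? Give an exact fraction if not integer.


Zipf's law: freq(rank) = f1 / rank
f1 = 2105, rank = 14
freq = 2105 / 14
GCD(2105, 14) = 1
Simplified: 2105/14

2105/14


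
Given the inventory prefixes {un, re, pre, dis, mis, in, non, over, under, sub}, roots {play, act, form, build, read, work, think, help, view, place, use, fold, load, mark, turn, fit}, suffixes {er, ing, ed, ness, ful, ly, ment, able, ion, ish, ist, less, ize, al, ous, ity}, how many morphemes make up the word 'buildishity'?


Segmenting 'buildishity' against the inventory:
  'build' -> root (morpheme 1)
  'ish' -> suffix (morpheme 2)
  'ity' -> suffix (morpheme 3)
Total morphemes: 3

3


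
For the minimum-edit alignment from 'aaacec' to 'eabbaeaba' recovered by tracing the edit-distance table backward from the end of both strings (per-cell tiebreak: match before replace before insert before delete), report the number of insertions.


Edit distance = 7. Backtracking from cell (6, 9) with preference match > replace > insert > delete,
then listing the resulting alignment 'aaacec' -> 'eabbaeaba' left to right:
  Step 1: insert 'e' [insertion #1]
  Step 2: keep 'a'
  Step 3: insert 'b' [insertion #2]
  Step 4: insert 'b' [insertion #3]
  Step 5: keep 'a'
  Step 6: replace a->e
  Step 7: replace c->a
  Step 8: replace e->b
  Step 9: replace c->a
Total insertions: 3

3


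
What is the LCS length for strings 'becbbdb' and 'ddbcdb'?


DP table for LCS of 'becbbdb' and 'ddbcdb':
       d  d  b  c  d  b
    0  0  0  0  0  0  0
  b 0  0  0  1  1  1  1
  e 0  0  0  1  1  1  1
  c 0  0  0  1  2  2  2
  b 0  0  0  1  2  2  3
  b 0  0  0  1  2  2  3
  d 0  1  1  1  2  3  3
  b 0  1  1  2  2  3  4
LCS: 'bcdb'
LCS length = 4

4


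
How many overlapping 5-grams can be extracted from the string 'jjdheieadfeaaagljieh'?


String 'jjdheieadfeaaagljieh' has length L = 20.
Number of overlapping n-grams = L - n + 1
Substituting: 20 - 5 + 1 = 16

16


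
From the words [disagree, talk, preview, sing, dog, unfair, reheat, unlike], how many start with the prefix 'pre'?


Checking each word for prefix 'pre':
  'disagree' -> no (count: 0)
  'talk' -> no (count: 0)
  'preview' -> YES, starts with 'pre' (count: 1)
  'sing' -> no (count: 1)
  'dog' -> no (count: 1)
  'unfair' -> no (count: 1)
  'reheat' -> no (count: 1)
  'unlike' -> no (count: 1)
Total with prefix 'pre': 1

1


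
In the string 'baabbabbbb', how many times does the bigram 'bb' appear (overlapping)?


Scanning 'baabbabbbb' for bigram 'bb':
  Position 0: 'ba' -> no
  Position 1: 'aa' -> no
  Position 2: 'ab' -> no
  Position 3: 'bb' -> MATCH
  Position 4: 'ba' -> no
  Position 5: 'ab' -> no
  Position 6: 'bb' -> MATCH
  Position 7: 'bb' -> MATCH
  Position 8: 'bb' -> MATCH
Total matches: 4

4


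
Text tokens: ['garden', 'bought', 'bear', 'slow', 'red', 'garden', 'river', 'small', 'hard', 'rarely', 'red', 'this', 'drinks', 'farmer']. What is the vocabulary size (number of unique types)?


Listing all tokens and tracking unique types:
  Token 1: 'garden' -> NEW (unique so far: 1)
  Token 2: 'bought' -> NEW (unique so far: 2)
  Token 3: 'bear' -> NEW (unique so far: 3)
  Token 4: 'slow' -> NEW (unique so far: 4)
  Token 5: 'red' -> NEW (unique so far: 5)
  Token 6: 'garden' -> duplicate (unique so far: 5)
  Token 7: 'river' -> NEW (unique so far: 6)
  Token 8: 'small' -> NEW (unique so far: 7)
  Token 9: 'hard' -> NEW (unique so far: 8)
  Token 10: 'rarely' -> NEW (unique so far: 9)
  Token 11: 'red' -> duplicate (unique so far: 9)
  Token 12: 'this' -> NEW (unique so far: 10)
  Token 13: 'drinks' -> NEW (unique so far: 11)
  Token 14: 'farmer' -> NEW (unique so far: 12)
Unique types: ('bear', 'bought', 'drinks', 'farmer', 'garden', 'hard', 'rarely', 'red', 'river', 'slow', 'small', 'this')
Vocabulary size: 12

12


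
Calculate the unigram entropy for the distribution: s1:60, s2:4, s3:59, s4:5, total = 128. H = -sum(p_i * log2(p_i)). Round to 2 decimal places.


Computing entropy H = -sum(p_i * log2(p_i)):
  s1: p = 60/128 = 0.4688, -p*log2(p) = 0.5124
  s2: p = 4/128 = 0.0312, -p*log2(p) = 0.1562
  s3: p = 59/128 = 0.4609, -p*log2(p) = 0.5150
  s4: p = 5/128 = 0.0391, -p*log2(p) = 0.1827
H = sum of terms = 1.3663
Rounded to 2 decimals: 1.37

1.37


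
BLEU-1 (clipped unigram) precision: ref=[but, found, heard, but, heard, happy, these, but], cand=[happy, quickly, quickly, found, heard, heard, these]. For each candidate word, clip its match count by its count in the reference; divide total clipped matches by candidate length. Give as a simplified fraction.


Reference word counts: {'but': 3, 'found': 1, 'happy': 1, 'heard': 2, 'these': 1}
Checking each candidate word (with clipping):
  'happy' -> in reference (ref count 1, used 1/1) -> match (matches: 1)
  'quickly' -> not in reference -> no match (matches: 1)
  'quickly' -> not in reference -> no match (matches: 1)
  'found' -> in reference (ref count 1, used 1/1) -> match (matches: 2)
  'heard' -> in reference (ref count 2, used 1/2) -> match (matches: 3)
  'heard' -> in reference (ref count 2, used 2/2) -> match (matches: 4)
  'these' -> in reference (ref count 1, used 1/1) -> match (matches: 5)
Clipped matches: 5, Candidate length: 7
Precision = 5/7

5/7


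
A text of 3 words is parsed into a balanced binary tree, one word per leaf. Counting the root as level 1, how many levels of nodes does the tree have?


In a balanced binary tree with n leaves the deepest leaf is ceil(log2(n)) edges below the root,
so counting node levels inclusive of root and leaves gives ceil(log2(n)) + 1 levels.
log2(3) = 1.5850
ceil(1.5850) = 2
levels = 2 + 1 = 3

3


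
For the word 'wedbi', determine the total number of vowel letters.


Scanning each character of 'wedbi':
  Position 1: 'w' -> consonant (running count: 0)
  Position 2: 'e' -> vowel (running count: 1)
  Position 3: 'd' -> consonant (running count: 1)
  Position 4: 'b' -> consonant (running count: 1)
  Position 5: 'i' -> vowel (running count: 2)
Total vowels: 2

2


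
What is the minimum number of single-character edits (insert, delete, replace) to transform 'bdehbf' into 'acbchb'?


Building DP table for s1='bdehbf' (len 6) and s2='acbchb' (len 6):
       a  c  b  c  h  b
    0  1  2  3  4  5  6
  b 1  1  2  2  3  4  5
  d 2  2  2  3  3  4  5
  e 3  3  3  3  4  4  5
  h 4  4  4  4  4  4  5
  b 5  5  5  4  5  5  4
  f 6  6  6  5  5  6  5
Edit distance = dp[6][6] = 5

5


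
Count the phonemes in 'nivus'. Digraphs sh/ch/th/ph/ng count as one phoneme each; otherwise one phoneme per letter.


Parsing 'nivus' greedily, digraphs first:
  'n' -> consonant phoneme (phonemes so far: 1)
  'i' -> vowel phoneme (phonemes so far: 2)
  'v' -> consonant phoneme (phonemes so far: 3)
  'u' -> vowel phoneme (phonemes so far: 4)
  's' -> consonant phoneme (phonemes so far: 5)
Total phonemes: 5

5


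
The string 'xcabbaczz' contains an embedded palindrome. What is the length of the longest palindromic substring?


Scanning 'xcabbaczz' for palindromic substrings.
Substring at positions 1-6: 'cabbac'.
Check: reverse('cabbac') = 'cabbac' -> palindrome confirmed.
Neighbouring characters ('x' / 'z') break symmetry, so it cannot extend further.
No longer palindromic substring exists; longest length = 6

6


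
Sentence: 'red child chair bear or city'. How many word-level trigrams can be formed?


Word trigrams from [6] words:
  Trigram 1: (red child chair)
  Trigram 2: (child chair bear)
  Trigram 3: (chair bear or)
  Trigram 4: (bear or city)
Total word trigrams: 6 - 2 = 4

4


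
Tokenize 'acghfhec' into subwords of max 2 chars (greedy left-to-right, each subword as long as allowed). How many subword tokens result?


'acghfhec' has 8 characters.
Chunking with max size 2:
  Chunk 1: 'ac' (positions 0-1)
  Chunk 2: 'gh' (positions 2-3)
  Chunk 3: 'fh' (positions 4-5)
  Chunk 4: 'ec' (positions 6-7)
Total chunks: ceil(8 / 2) = 4

4


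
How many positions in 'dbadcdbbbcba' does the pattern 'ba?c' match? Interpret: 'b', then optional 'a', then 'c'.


Pattern: ba?c means 'b', then optional 'a', then 'c'.
Scanning 'dbadcdbbbcba' position-by-position:
  Pos 0: window 'dba' -> no
  Pos 1: window 'bad' -> no
  Pos 2: window 'adc' -> no
  Pos 3: window 'dcd' -> no
  Pos 4: window 'cdb' -> no
  Pos 5: window 'dbb' -> no
  Pos 6: window 'bbb' -> no
  Pos 7: window 'bbc' -> no
  Pos 8: window 'bcb' -> MATCH
  Pos 9: window 'cba' -> no
  Pos 10: window 'ba' -> no
  Pos 11: window 'a' -> no
Total matches: 1

1


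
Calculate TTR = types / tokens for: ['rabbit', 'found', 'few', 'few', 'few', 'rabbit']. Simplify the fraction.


Tokens: 6
Unique types: ('few', 'found', 'rabbit') = 3
TTR = 3/6
Simplify: divide both by 3 -> 1/2
TTR = 1/2

1/2


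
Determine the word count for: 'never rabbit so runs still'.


Counting words by splitting on spaces:
  Word 1: 'never'
  Word 2: 'rabbit'
  Word 3: 'so'
  Word 4: 'runs'
  Word 5: 'still'
Total words: 5

5


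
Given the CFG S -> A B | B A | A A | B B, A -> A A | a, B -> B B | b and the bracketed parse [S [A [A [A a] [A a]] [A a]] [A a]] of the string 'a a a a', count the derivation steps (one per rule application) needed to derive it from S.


Every bracketed nonterminal node [X ...] in the tree is produced by exactly one rule application.
Reading the tree off as a leftmost derivation:
  Step 1: S  =>  A A   (applied S -> A A)
  Step 2: A A  =>  A A A   (applied A -> A A)
  Step 3: A A A  =>  A A A A   (applied A -> A A)
  Step 4: A A A A  =>  a A A A   (applied A -> a)
  Step 5: a A A A  =>  a a A A   (applied A -> a)
  Step 6: a a A A  =>  a a a A   (applied A -> a)
  Step 7: a a a A  =>  a a a a   (applied A -> a)
Final yield: a a a a
Total rewrite steps: 7

7


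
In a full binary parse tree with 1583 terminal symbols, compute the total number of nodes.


Leaf nodes (terminals): 1583
Internal nodes = n - 1 = 1583 - 1 = 1582
Total = leaves + internal = 1583 + 1582 = 3165

3165


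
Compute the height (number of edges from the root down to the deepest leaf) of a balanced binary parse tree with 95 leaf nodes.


In a balanced binary tree with n leaves the deepest leaf is ceil(log2(n)) edges below the root.
log2(95) = 6.5699
ceil(6.5699) = 7
height (edges) = 7

7


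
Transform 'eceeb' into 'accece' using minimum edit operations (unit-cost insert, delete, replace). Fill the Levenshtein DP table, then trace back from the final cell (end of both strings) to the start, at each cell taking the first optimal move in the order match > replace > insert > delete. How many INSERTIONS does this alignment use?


Edit distance = 4. Backtracking from cell (5, 6) with preference match > replace > insert > delete,
then listing the resulting alignment 'eceeb' -> 'accece' left to right:
  Step 1: insert 'a' [insertion #1]
  Step 2: replace e->c
  Step 3: keep 'c'
  Step 4: keep 'e'
  Step 5: replace e->c
  Step 6: replace b->e
Total insertions: 1

1


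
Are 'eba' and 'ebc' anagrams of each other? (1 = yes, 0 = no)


Sort characters of 'eba': 'abe'
Sort characters of 'ebc': 'bce'
Sorted forms differ -> they are NOT anagrams
Result: 0

0


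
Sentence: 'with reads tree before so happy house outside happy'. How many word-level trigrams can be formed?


Word trigrams from [9] words:
  Trigram 1: (with reads tree)
  Trigram 2: (reads tree before)
  Trigram 3: (tree before so)
  Trigram 4: (before so happy)
  Trigram 5: (so happy house)
  Trigram 6: (happy house outside)
  Trigram 7: (house outside happy)
Total word trigrams: 9 - 2 = 7

7


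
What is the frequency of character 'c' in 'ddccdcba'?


Scanning 'ddccdcba' for 'c':
  Position 2: 'c' -> MATCH (count: 1)
  Position 3: 'c' -> MATCH (count: 2)
  Position 5: 'c' -> MATCH (count: 3)
Total occurrences of 'c': 3

3


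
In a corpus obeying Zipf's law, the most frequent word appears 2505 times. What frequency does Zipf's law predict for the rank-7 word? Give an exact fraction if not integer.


Zipf's law: freq(rank) = f1 / rank
f1 = 2505, rank = 7
freq = 2505 / 7
GCD(2505, 7) = 1
Simplified: 2505/7

2505/7


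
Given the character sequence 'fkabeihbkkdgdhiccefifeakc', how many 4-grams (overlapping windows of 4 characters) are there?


String 'fkabeihbkkdgdhiccefifeakc' has length L = 25.
Number of overlapping n-grams = L - n + 1
Substituting: 25 - 4 + 1 = 22

22


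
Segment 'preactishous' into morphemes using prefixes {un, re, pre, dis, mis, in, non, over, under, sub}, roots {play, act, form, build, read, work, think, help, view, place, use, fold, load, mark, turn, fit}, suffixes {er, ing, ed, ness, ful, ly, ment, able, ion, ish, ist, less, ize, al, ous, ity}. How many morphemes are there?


Segmenting 'preactishous' against the inventory:
  'pre' -> prefix (morpheme 1)
  'act' -> root (morpheme 2)
  'ish' -> suffix (morpheme 3)
  'ous' -> suffix (morpheme 4)
Total morphemes: 4

4


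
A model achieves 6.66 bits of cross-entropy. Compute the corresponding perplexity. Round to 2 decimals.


Perplexity formula: PP = 2^H
H = 6.66
PP = 2^6.66
Decompose: 2^6.66 = 2^6 * 2^0.66
2^6 = 64, 2^0.66 ~ 1.5800826
PP ~ 64 * 1.5800826 = 101.1252864
Rounded to 2 decimals: 101.13

101.13


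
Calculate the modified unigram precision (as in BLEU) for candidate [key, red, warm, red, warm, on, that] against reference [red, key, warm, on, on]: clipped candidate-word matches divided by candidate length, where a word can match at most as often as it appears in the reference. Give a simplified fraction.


Reference word counts: {'key': 1, 'on': 2, 'red': 1, 'warm': 1}
Checking each candidate word (with clipping):
  'key' -> in reference (ref count 1, used 1/1) -> match (matches: 1)
  'red' -> in reference (ref count 1, used 1/1) -> match (matches: 2)
  'warm' -> in reference (ref count 1, used 1/1) -> match (matches: 3)
  'red' -> ref count 1 already used up (1/1) -> clipped, no match (matches: 3)
  'warm' -> ref count 1 already used up (1/1) -> clipped, no match (matches: 3)
  'on' -> in reference (ref count 2, used 1/2) -> match (matches: 4)
  'that' -> not in reference -> no match (matches: 4)
Clipped matches: 4, Candidate length: 7
Precision = 4/7

4/7


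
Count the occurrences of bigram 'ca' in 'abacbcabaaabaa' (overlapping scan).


Scanning 'abacbcabaaabaa' for bigram 'ca':
  Position 0: 'ab' -> no
  Position 1: 'ba' -> no
  Position 2: 'ac' -> no
  Position 3: 'cb' -> no
  Position 4: 'bc' -> no
  Position 5: 'ca' -> MATCH
  Position 6: 'ab' -> no
  Position 7: 'ba' -> no
  Position 8: 'aa' -> no
  Position 9: 'aa' -> no
  Position 10: 'ab' -> no
  Position 11: 'ba' -> no
  Position 12: 'aa' -> no
Total matches: 1

1


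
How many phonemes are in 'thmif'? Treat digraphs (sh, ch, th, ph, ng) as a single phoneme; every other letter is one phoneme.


Parsing 'thmif' greedily, digraphs first:
  'th' -> digraph (1 consonant phoneme) (phonemes so far: 1)
  'm' -> consonant phoneme (phonemes so far: 2)
  'i' -> vowel phoneme (phonemes so far: 3)
  'f' -> consonant phoneme (phonemes so far: 4)
Total phonemes: 4

4


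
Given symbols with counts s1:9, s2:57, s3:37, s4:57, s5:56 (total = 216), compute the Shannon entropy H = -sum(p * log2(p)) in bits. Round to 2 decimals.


Computing entropy H = -sum(p_i * log2(p_i)):
  s1: p = 9/216 = 0.0417, -p*log2(p) = 0.1910
  s2: p = 57/216 = 0.2639, -p*log2(p) = 0.5072
  s3: p = 37/216 = 0.1713, -p*log2(p) = 0.4360
  s4: p = 57/216 = 0.2639, -p*log2(p) = 0.5072
  s5: p = 56/216 = 0.2593, -p*log2(p) = 0.5049
H = sum of terms = 2.1463
Rounded to 2 decimals: 2.15

2.15


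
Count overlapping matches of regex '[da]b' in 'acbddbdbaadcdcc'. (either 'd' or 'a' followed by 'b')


Pattern: [da]b means either 'd' or 'a' followed by 'b'.
Scanning 'acbddbdbaadcdcc' position-by-position:
  Pos 0: window 'ac' -> no
  Pos 1: window 'cb' -> no
  Pos 2: window 'bd' -> no
  Pos 3: window 'dd' -> no
  Pos 4: window 'db' -> MATCH
  Pos 5: window 'bd' -> no
  Pos 6: window 'db' -> MATCH
  Pos 7: window 'ba' -> no
  Pos 8: window 'aa' -> no
  Pos 9: window 'ad' -> no
  Pos 10: window 'dc' -> no
  Pos 11: window 'cd' -> no
  Pos 12: window 'dc' -> no
  Pos 13: window 'cc' -> no
  Pos 14: window 'c' -> no
Total matches: 2

2


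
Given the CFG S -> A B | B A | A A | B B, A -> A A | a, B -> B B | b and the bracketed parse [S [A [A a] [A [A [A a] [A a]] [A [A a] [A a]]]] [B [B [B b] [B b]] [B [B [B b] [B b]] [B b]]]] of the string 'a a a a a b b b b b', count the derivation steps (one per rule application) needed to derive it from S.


Every bracketed nonterminal node [X ...] in the tree is produced by exactly one rule application.
Reading the tree off as a leftmost derivation:
  Step 1: S  =>  A B   (applied S -> A B)
  Step 2: A B  =>  A A B   (applied A -> A A)
  Step 3: A A B  =>  a A B   (applied A -> a)
  Step 4: a A B  =>  a A A B   (applied A -> A A)
  Step 5: a A A B  =>  a A A A B   (applied A -> A A)
  Step 6: a A A A B  =>  a a A A B   (applied A -> a)
  Step 7: a a A A B  =>  a a a A B   (applied A -> a)
  Step 8: a a a A B  =>  a a a A A B   (applied A -> A A)
  Step 9: a a a A A B  =>  a a a a A B   (applied A -> a)
  Step 10: a a a a A B  =>  a a a a a B   (applied A -> a)
  Step 11: a a a a a B  =>  a a a a a B B   (applied B -> B B)
  Step 12: a a a a a B B  =>  a a a a a B B B   (applied B -> B B)
  Step 13: a a a a a B B B  =>  a a a a a b B B   (applied B -> b)
  Step 14: a a a a a b B B  =>  a a a a a b b B   (applied B -> b)
  Step 15: a a a a a b b B  =>  a a a a a b b B B   (applied B -> B B)
  Step 16: a a a a a b b B B  =>  a a a a a b b B B B   (applied B -> B B)
  Step 17: a a a a a b b B B B  =>  a a a a a b b b B B   (applied B -> b)
  Step 18: a a a a a b b b B B  =>  a a a a a b b b b B   (applied B -> b)
  Step 19: a a a a a b b b b B  =>  a a a a a b b b b b   (applied B -> b)
Final yield: a a a a a b b b b b
Total rewrite steps: 19

19


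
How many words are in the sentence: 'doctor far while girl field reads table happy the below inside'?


Counting words by splitting on spaces:
  Word 1: 'doctor'
  Word 2: 'far'
  Word 3: 'while'
  Word 4: 'girl'
  Word 5: 'field'
  Word 6: 'reads'
  Word 7: 'table'
  Word 8: 'happy'
  Word 9: 'the'
  Word 10: 'below'
  Word 11: 'inside'
Total words: 11

11


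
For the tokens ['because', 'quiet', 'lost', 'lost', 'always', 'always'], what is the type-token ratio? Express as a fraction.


Tokens: 6
Unique types: ('always', 'because', 'lost', 'quiet') = 4
TTR = 4/6
Simplify: divide both by 2 -> 2/3
TTR = 2/3

2/3


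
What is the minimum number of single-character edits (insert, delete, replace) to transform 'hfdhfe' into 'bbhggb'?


Building DP table for s1='hfdhfe' (len 6) and s2='bbhggb' (len 6):
       b  b  h  g  g  b
    0  1  2  3  4  5  6
  h 1  1  2  2  3  4  5
  f 2  2  2  3  3  4  5
  d 3  3  3  3  4  4  5
  h 4  4  4  3  4  5  5
  f 5  5  5  4  4  5  6
  e 6  6  6  5  5  5  6
Edit distance = dp[6][6] = 6

6


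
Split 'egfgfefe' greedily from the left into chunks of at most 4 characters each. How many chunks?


'egfgfefe' has 8 characters.
Chunking with max size 4:
  Chunk 1: 'egfg' (positions 0-3)
  Chunk 2: 'fefe' (positions 4-7)
Total chunks: ceil(8 / 4) = 2

2


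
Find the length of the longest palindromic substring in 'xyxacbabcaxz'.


Scanning 'xyxacbabcaxz' for palindromic substrings.
Substring at positions 2-10: 'xacbabcax'.
Check: reverse('xacbabcax') = 'xacbabcax' -> palindrome confirmed.
Neighbouring characters ('y' / 'z') break symmetry, so it cannot extend further.
No longer palindromic substring exists; longest length = 9

9


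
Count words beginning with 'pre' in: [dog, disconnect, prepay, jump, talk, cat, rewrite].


Checking each word for prefix 'pre':
  'dog' -> no (count: 0)
  'disconnect' -> no (count: 0)
  'prepay' -> YES, starts with 'pre' (count: 1)
  'jump' -> no (count: 1)
  'talk' -> no (count: 1)
  'cat' -> no (count: 1)
  'rewrite' -> no (count: 1)
Total with prefix 'pre': 1

1


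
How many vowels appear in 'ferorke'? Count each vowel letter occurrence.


Scanning each character of 'ferorke':
  Position 1: 'f' -> consonant (running count: 0)
  Position 2: 'e' -> vowel (running count: 1)
  Position 3: 'r' -> consonant (running count: 1)
  Position 4: 'o' -> vowel (running count: 2)
  Position 5: 'r' -> consonant (running count: 2)
  Position 6: 'k' -> consonant (running count: 2)
  Position 7: 'e' -> vowel (running count: 3)
Total vowels: 3

3


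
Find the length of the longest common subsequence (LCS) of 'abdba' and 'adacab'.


DP table for LCS of 'abdba' and 'adacab':
       a  d  a  c  a  b
    0  0  0  0  0  0  0
  a 0  1  1  1  1  1  1
  b 0  1  1  1  1  1  2
  d 0  1  2  2  2  2  2
  b 0  1  2  2  2  2  3
  a 0  1  2  3  3  3  3
LCS: 'adb'
LCS length = 3

3


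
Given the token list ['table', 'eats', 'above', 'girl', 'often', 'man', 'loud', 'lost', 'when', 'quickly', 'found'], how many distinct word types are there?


Listing all tokens and tracking unique types:
  Token 1: 'table' -> NEW (unique so far: 1)
  Token 2: 'eats' -> NEW (unique so far: 2)
  Token 3: 'above' -> NEW (unique so far: 3)
  Token 4: 'girl' -> NEW (unique so far: 4)
  Token 5: 'often' -> NEW (unique so far: 5)
  Token 6: 'man' -> NEW (unique so far: 6)
  Token 7: 'loud' -> NEW (unique so far: 7)
  Token 8: 'lost' -> NEW (unique so far: 8)
  Token 9: 'when' -> NEW (unique so far: 9)
  Token 10: 'quickly' -> NEW (unique so far: 10)
  Token 11: 'found' -> NEW (unique so far: 11)
Unique types: ('above', 'eats', 'found', 'girl', 'lost', 'loud', 'man', 'often', 'quickly', 'table', 'when')
Vocabulary size: 11

11


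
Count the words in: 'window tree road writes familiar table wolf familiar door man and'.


Counting words by splitting on spaces:
  Word 1: 'window'
  Word 2: 'tree'
  Word 3: 'road'
  Word 4: 'writes'
  Word 5: 'familiar'
  Word 6: 'table'
  Word 7: 'wolf'
  Word 8: 'familiar'
  Word 9: 'door'
  Word 10: 'man'
  Word 11: 'and'
Total words: 11

11


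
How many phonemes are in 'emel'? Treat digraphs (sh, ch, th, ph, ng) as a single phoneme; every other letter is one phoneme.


Parsing 'emel' greedily, digraphs first:
  'e' -> vowel phoneme (phonemes so far: 1)
  'm' -> consonant phoneme (phonemes so far: 2)
  'e' -> vowel phoneme (phonemes so far: 3)
  'l' -> consonant phoneme (phonemes so far: 4)
Total phonemes: 4

4


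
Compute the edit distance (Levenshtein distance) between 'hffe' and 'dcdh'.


Building DP table for s1='hffe' (len 4) and s2='dcdh' (len 4):
       d  c  d  h
    0  1  2  3  4
  h 1  1  2  3  3
  f 2  2  2  3  4
  f 3  3  3  3  4
  e 4  4  4  4  4
Edit distance = dp[4][4] = 4

4


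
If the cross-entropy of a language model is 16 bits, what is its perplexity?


Perplexity formula: PP = 2^H
H = 16
PP = 2^16
PP = 2^16 = 65536

65536


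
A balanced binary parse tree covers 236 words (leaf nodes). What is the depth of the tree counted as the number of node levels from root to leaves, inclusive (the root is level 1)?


In a balanced binary tree with n leaves the deepest leaf is ceil(log2(n)) edges below the root,
so counting node levels inclusive of root and leaves gives ceil(log2(n)) + 1 levels.
log2(236) = 7.8826
ceil(7.8826) = 8
levels = 8 + 1 = 9

9


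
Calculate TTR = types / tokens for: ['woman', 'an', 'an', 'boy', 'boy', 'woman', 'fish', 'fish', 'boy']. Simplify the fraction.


Tokens: 9
Unique types: ('an', 'boy', 'fish', 'woman') = 4
TTR = 4/9
Already in lowest terms.

4/9


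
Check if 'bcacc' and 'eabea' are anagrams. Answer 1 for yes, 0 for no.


Sort characters of 'bcacc': 'abccc'
Sort characters of 'eabea': 'aabee'
Sorted forms differ -> they are NOT anagrams
Result: 0

0


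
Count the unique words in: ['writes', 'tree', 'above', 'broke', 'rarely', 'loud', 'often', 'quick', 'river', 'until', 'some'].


Listing all tokens and tracking unique types:
  Token 1: 'writes' -> NEW (unique so far: 1)
  Token 2: 'tree' -> NEW (unique so far: 2)
  Token 3: 'above' -> NEW (unique so far: 3)
  Token 4: 'broke' -> NEW (unique so far: 4)
  Token 5: 'rarely' -> NEW (unique so far: 5)
  Token 6: 'loud' -> NEW (unique so far: 6)
  Token 7: 'often' -> NEW (unique so far: 7)
  Token 8: 'quick' -> NEW (unique so far: 8)
  Token 9: 'river' -> NEW (unique so far: 9)
  Token 10: 'until' -> NEW (unique so far: 10)
  Token 11: 'some' -> NEW (unique so far: 11)
Unique types: ('above', 'broke', 'loud', 'often', 'quick', 'rarely', 'river', 'some', 'tree', 'until', 'writes')
Vocabulary size: 11

11


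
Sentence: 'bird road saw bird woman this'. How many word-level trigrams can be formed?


Word trigrams from [6] words:
  Trigram 1: (bird road saw)
  Trigram 2: (road saw bird)
  Trigram 3: (saw bird woman)
  Trigram 4: (bird woman this)
Total word trigrams: 6 - 2 = 4

4


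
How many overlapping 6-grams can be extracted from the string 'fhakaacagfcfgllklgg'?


String 'fhakaacagfcfgllklgg' has length L = 19.
Number of overlapping n-grams = L - n + 1
Substituting: 19 - 6 + 1 = 14

14


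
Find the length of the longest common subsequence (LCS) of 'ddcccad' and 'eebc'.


DP table for LCS of 'ddcccad' and 'eebc':
       e  e  b  c
    0  0  0  0  0
  d 0  0  0  0  0
  d 0  0  0  0  0
  c 0  0  0  0  1
  c 0  0  0  0  1
  c 0  0  0  0  1
  a 0  0  0  0  1
  d 0  0  0  0  1
LCS: 'c'
LCS length = 1

1


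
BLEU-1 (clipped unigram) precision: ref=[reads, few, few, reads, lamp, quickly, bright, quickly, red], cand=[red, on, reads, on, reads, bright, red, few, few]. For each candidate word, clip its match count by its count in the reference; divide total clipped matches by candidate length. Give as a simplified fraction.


Reference word counts: {'bright': 1, 'few': 2, 'lamp': 1, 'quickly': 2, 'reads': 2, 'red': 1}
Checking each candidate word (with clipping):
  'red' -> in reference (ref count 1, used 1/1) -> match (matches: 1)
  'on' -> not in reference -> no match (matches: 1)
  'reads' -> in reference (ref count 2, used 1/2) -> match (matches: 2)
  'on' -> not in reference -> no match (matches: 2)
  'reads' -> in reference (ref count 2, used 2/2) -> match (matches: 3)
  'bright' -> in reference (ref count 1, used 1/1) -> match (matches: 4)
  'red' -> ref count 1 already used up (1/1) -> clipped, no match (matches: 4)
  'few' -> in reference (ref count 2, used 1/2) -> match (matches: 5)
  'few' -> in reference (ref count 2, used 2/2) -> match (matches: 6)
Clipped matches: 6, Candidate length: 9
Precision = 6/9 = 2/3

2/3


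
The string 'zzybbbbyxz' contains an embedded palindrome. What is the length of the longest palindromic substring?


Scanning 'zzybbbbyxz' for palindromic substrings.
Substring at positions 2-7: 'ybbbby'.
Check: reverse('ybbbby') = 'ybbbby' -> palindrome confirmed.
Neighbouring characters ('z' / 'x') break symmetry, so it cannot extend further.
No longer palindromic substring exists; longest length = 6

6


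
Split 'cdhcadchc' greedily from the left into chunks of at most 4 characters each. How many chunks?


'cdhcadchc' has 9 characters.
Chunking with max size 4:
  Chunk 1: 'cdhc' (positions 0-3)
  Chunk 2: 'adch' (positions 4-7)
  Chunk 3: 'c' (positions 8-8)
Total chunks: ceil(9 / 4) = 3

3


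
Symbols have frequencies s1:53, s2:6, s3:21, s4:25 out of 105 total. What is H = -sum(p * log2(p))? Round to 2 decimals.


Computing entropy H = -sum(p_i * log2(p_i)):
  s1: p = 53/105 = 0.5048, -p*log2(p) = 0.4979
  s2: p = 6/105 = 0.0571, -p*log2(p) = 0.2360
  s3: p = 21/105 = 0.2000, -p*log2(p) = 0.4644
  s4: p = 25/105 = 0.2381, -p*log2(p) = 0.4929
H = sum of terms = 1.6912
Rounded to 2 decimals: 1.69

1.69


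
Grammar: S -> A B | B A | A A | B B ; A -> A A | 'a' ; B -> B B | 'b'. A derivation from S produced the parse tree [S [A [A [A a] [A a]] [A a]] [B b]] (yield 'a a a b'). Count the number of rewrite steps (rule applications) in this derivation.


Every bracketed nonterminal node [X ...] in the tree is produced by exactly one rule application.
Reading the tree off as a leftmost derivation:
  Step 1: S  =>  A B   (applied S -> A B)
  Step 2: A B  =>  A A B   (applied A -> A A)
  Step 3: A A B  =>  A A A B   (applied A -> A A)
  Step 4: A A A B  =>  a A A B   (applied A -> a)
  Step 5: a A A B  =>  a a A B   (applied A -> a)
  Step 6: a a A B  =>  a a a B   (applied A -> a)
  Step 7: a a a B  =>  a a a b   (applied B -> b)
Final yield: a a a b
Total rewrite steps: 7

7


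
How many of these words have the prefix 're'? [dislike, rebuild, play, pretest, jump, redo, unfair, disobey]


Checking each word for prefix 're':
  'dislike' -> no (count: 0)
  'rebuild' -> YES, starts with 're' (count: 1)
  'play' -> no (count: 1)
  'pretest' -> no (count: 1)
  'jump' -> no (count: 1)
  'redo' -> YES, starts with 're' (count: 2)
  'unfair' -> no (count: 2)
  'disobey' -> no (count: 2)
Total with prefix 're': 2

2


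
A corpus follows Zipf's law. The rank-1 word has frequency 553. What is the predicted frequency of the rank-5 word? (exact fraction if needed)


Zipf's law: freq(rank) = f1 / rank
f1 = 553, rank = 5
freq = 553 / 5
GCD(553, 5) = 1
Simplified: 553/5

553/5


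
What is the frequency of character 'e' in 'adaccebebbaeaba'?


Scanning 'adaccebebbaeaba' for 'e':
  Position 5: 'e' -> MATCH (count: 1)
  Position 7: 'e' -> MATCH (count: 2)
  Position 11: 'e' -> MATCH (count: 3)
Total occurrences of 'e': 3

3


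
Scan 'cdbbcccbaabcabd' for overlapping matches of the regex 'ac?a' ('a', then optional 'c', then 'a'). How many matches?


Pattern: ac?a means 'a', then optional 'c', then 'a'.
Scanning 'cdbbcccbaabcabd' position-by-position:
  Pos 0: window 'cdb' -> no
  Pos 1: window 'dbb' -> no
  Pos 2: window 'bbc' -> no
  Pos 3: window 'bcc' -> no
  Pos 4: window 'ccc' -> no
  Pos 5: window 'ccb' -> no
  Pos 6: window 'cba' -> no
  Pos 7: window 'baa' -> no
  Pos 8: window 'aab' -> MATCH
  Pos 9: window 'abc' -> no
  Pos 10: window 'bca' -> no
  Pos 11: window 'cab' -> no
  Pos 12: window 'abd' -> no
  Pos 13: window 'bd' -> no
  Pos 14: window 'd' -> no
Total matches: 1

1


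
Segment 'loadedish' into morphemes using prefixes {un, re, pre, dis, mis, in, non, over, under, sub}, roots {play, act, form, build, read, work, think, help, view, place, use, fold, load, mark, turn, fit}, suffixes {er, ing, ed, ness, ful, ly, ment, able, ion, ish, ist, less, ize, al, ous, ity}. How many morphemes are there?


Segmenting 'loadedish' against the inventory:
  'load' -> root (morpheme 1)
  'ed' -> suffix (morpheme 2)
  'ish' -> suffix (morpheme 3)
Total morphemes: 3

3


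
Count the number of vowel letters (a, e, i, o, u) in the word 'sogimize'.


Scanning each character of 'sogimize':
  Position 1: 's' -> consonant (running count: 0)
  Position 2: 'o' -> vowel (running count: 1)
  Position 3: 'g' -> consonant (running count: 1)
  Position 4: 'i' -> vowel (running count: 2)
  Position 5: 'm' -> consonant (running count: 2)
  Position 6: 'i' -> vowel (running count: 3)
  Position 7: 'z' -> consonant (running count: 3)
  Position 8: 'e' -> vowel (running count: 4)
Total vowels: 4

4


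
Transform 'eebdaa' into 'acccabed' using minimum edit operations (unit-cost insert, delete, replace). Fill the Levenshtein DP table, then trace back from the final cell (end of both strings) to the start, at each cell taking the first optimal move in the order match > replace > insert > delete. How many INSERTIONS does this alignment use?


Edit distance = 7. Backtracking from cell (6, 8) with preference match > replace > insert > delete,
then listing the resulting alignment 'eebdaa' -> 'acccabed' left to right:
  Step 1: replace e->a
  Step 2: replace e->c
  Step 3: replace b->c
  Step 4: replace d->c
  Step 5: keep 'a'
  Step 6: insert 'b' [insertion #1]
  Step 7: insert 'e' [insertion #2]
  Step 8: replace a->d
Total insertions: 2

2


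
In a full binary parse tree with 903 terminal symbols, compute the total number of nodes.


Leaf nodes (terminals): 903
Internal nodes = n - 1 = 903 - 1 = 902
Total = leaves + internal = 903 + 902 = 1805

1805


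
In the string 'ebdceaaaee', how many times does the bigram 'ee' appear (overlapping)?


Scanning 'ebdceaaaee' for bigram 'ee':
  Position 0: 'eb' -> no
  Position 1: 'bd' -> no
  Position 2: 'dc' -> no
  Position 3: 'ce' -> no
  Position 4: 'ea' -> no
  Position 5: 'aa' -> no
  Position 6: 'aa' -> no
  Position 7: 'ae' -> no
  Position 8: 'ee' -> MATCH
Total matches: 1

1


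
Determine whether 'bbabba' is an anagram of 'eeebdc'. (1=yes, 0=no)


Sort characters of 'bbabba': 'aabbbb'
Sort characters of 'eeebdc': 'bcdeee'
Sorted forms differ -> they are NOT anagrams
Result: 0

0


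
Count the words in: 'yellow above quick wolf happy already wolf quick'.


Counting words by splitting on spaces:
  Word 1: 'yellow'
  Word 2: 'above'
  Word 3: 'quick'
  Word 4: 'wolf'
  Word 5: 'happy'
  Word 6: 'already'
  Word 7: 'wolf'
  Word 8: 'quick'
Total words: 8

8


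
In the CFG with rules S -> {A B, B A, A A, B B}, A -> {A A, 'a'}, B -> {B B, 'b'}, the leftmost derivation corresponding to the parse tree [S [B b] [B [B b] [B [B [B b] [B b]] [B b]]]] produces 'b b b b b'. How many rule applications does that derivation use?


Every bracketed nonterminal node [X ...] in the tree is produced by exactly one rule application.
Reading the tree off as a leftmost derivation:
  Step 1: S  =>  B B   (applied S -> B B)
  Step 2: B B  =>  b B   (applied B -> b)
  Step 3: b B  =>  b B B   (applied B -> B B)
  Step 4: b B B  =>  b b B   (applied B -> b)
  Step 5: b b B  =>  b b B B   (applied B -> B B)
  Step 6: b b B B  =>  b b B B B   (applied B -> B B)
  Step 7: b b B B B  =>  b b b B B   (applied B -> b)
  Step 8: b b b B B  =>  b b b b B   (applied B -> b)
  Step 9: b b b b B  =>  b b b b b   (applied B -> b)
Final yield: b b b b b
Total rewrite steps: 9

9


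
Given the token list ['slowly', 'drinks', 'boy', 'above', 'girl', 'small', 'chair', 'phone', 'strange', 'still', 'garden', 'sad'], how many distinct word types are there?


Listing all tokens and tracking unique types:
  Token 1: 'slowly' -> NEW (unique so far: 1)
  Token 2: 'drinks' -> NEW (unique so far: 2)
  Token 3: 'boy' -> NEW (unique so far: 3)
  Token 4: 'above' -> NEW (unique so far: 4)
  Token 5: 'girl' -> NEW (unique so far: 5)
  Token 6: 'small' -> NEW (unique so far: 6)
  Token 7: 'chair' -> NEW (unique so far: 7)
  Token 8: 'phone' -> NEW (unique so far: 8)
  Token 9: 'strange' -> NEW (unique so far: 9)
  Token 10: 'still' -> NEW (unique so far: 10)
  Token 11: 'garden' -> NEW (unique so far: 11)
  Token 12: 'sad' -> NEW (unique so far: 12)
Unique types: ('above', 'boy', 'chair', 'drinks', 'garden', 'girl', 'phone', 'sad', 'slowly', 'small', 'still', 'strange')
Vocabulary size: 12

12


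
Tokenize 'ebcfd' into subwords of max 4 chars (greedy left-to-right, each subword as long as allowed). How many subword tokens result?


'ebcfd' has 5 characters.
Chunking with max size 4:
  Chunk 1: 'ebcf' (positions 0-3)
  Chunk 2: 'd' (positions 4-4)
Total chunks: ceil(5 / 4) = 2

2


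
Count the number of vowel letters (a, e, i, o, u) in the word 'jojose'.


Scanning each character of 'jojose':
  Position 1: 'j' -> consonant (running count: 0)
  Position 2: 'o' -> vowel (running count: 1)
  Position 3: 'j' -> consonant (running count: 1)
  Position 4: 'o' -> vowel (running count: 2)
  Position 5: 's' -> consonant (running count: 2)
  Position 6: 'e' -> vowel (running count: 3)
Total vowels: 3

3


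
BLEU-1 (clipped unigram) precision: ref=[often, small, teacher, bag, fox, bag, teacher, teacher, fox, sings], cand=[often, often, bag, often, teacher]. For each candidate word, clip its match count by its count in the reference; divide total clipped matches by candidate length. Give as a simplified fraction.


Reference word counts: {'bag': 2, 'fox': 2, 'often': 1, 'sings': 1, 'small': 1, 'teacher': 3}
Checking each candidate word (with clipping):
  'often' -> in reference (ref count 1, used 1/1) -> match (matches: 1)
  'often' -> ref count 1 already used up (1/1) -> clipped, no match (matches: 1)
  'bag' -> in reference (ref count 2, used 1/2) -> match (matches: 2)
  'often' -> ref count 1 already used up (1/1) -> clipped, no match (matches: 2)
  'teacher' -> in reference (ref count 3, used 1/3) -> match (matches: 3)
Clipped matches: 3, Candidate length: 5
Precision = 3/5

3/5


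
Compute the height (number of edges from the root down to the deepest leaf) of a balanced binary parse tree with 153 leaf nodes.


In a balanced binary tree with n leaves the deepest leaf is ceil(log2(n)) edges below the root.
log2(153) = 7.2574
ceil(7.2574) = 8
height (edges) = 8

8


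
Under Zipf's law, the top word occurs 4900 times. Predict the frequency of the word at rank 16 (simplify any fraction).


Zipf's law: freq(rank) = f1 / rank
f1 = 4900, rank = 16
freq = 4900 / 16
GCD(4900, 16) = 4
Simplified: 1225/4

1225/4


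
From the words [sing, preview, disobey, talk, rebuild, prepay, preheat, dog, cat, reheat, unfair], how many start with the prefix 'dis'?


Checking each word for prefix 'dis':
  'sing' -> no (count: 0)
  'preview' -> no (count: 0)
  'disobey' -> YES, starts with 'dis' (count: 1)
  'talk' -> no (count: 1)
  'rebuild' -> no (count: 1)
  'prepay' -> no (count: 1)
  'preheat' -> no (count: 1)
  'dog' -> no (count: 1)
  'cat' -> no (count: 1)
  'reheat' -> no (count: 1)
  'unfair' -> no (count: 1)
Total with prefix 'dis': 1

1


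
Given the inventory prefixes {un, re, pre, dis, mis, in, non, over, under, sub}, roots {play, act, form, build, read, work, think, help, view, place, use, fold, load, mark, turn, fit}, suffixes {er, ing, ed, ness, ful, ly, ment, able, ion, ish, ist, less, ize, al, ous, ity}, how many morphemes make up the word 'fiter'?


Segmenting 'fiter' against the inventory:
  'fit' -> root (morpheme 1)
  'er' -> suffix (morpheme 2)
Total morphemes: 2

2


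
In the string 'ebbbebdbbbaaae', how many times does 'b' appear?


Scanning 'ebbbebdbbbaaae' for 'b':
  Position 1: 'b' -> MATCH (count: 1)
  Position 2: 'b' -> MATCH (count: 2)
  Position 3: 'b' -> MATCH (count: 3)
  Position 5: 'b' -> MATCH (count: 4)
  Position 7: 'b' -> MATCH (count: 5)
  Position 8: 'b' -> MATCH (count: 6)
  Position 9: 'b' -> MATCH (count: 7)
Total occurrences of 'b': 7

7


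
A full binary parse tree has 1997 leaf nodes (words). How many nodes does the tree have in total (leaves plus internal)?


Leaf nodes (terminals): 1997
Internal nodes = n - 1 = 1997 - 1 = 1996
Total = leaves + internal = 1997 + 1996 = 3993

3993


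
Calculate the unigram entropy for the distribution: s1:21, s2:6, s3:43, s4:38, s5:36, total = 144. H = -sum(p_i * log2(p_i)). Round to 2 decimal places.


Computing entropy H = -sum(p_i * log2(p_i)):
  s1: p = 21/144 = 0.1458, -p*log2(p) = 0.4051
  s2: p = 6/144 = 0.0417, -p*log2(p) = 0.1910
  s3: p = 43/144 = 0.2986, -p*log2(p) = 0.5207
  s4: p = 38/144 = 0.2639, -p*log2(p) = 0.5072
  s5: p = 36/144 = 0.2500, -p*log2(p) = 0.5000
H = sum of terms = 2.1240
Rounded to 2 decimals: 2.12

2.12


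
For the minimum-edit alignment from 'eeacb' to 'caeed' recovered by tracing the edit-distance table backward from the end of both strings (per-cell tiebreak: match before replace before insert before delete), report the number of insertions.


Edit distance = 5. Backtracking from cell (5, 5) with preference match > replace > insert > delete,
then listing the resulting alignment 'eeacb' -> 'caeed' left to right:
  Step 1: replace e->c
  Step 2: replace e->a
  Step 3: replace a->e
  Step 4: replace c->e
  Step 5: replace b->d
Total insertions: 0

0
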